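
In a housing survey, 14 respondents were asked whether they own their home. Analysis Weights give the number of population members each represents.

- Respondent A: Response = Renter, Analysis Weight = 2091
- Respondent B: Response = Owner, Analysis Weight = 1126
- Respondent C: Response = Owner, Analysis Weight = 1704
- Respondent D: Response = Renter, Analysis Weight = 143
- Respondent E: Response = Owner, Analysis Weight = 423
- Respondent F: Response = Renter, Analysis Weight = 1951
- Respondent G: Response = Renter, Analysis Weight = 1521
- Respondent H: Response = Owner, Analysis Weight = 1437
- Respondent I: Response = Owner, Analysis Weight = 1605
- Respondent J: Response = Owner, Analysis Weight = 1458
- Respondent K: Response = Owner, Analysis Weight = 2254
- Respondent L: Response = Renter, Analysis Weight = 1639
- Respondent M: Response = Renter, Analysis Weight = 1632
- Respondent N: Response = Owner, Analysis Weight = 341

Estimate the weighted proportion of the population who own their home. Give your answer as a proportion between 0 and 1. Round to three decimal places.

0.535

Sum of weights for 'Owner' = 1126 + 1704 + 423 + 1437 + 1605 + 1458 + 2254 + 341 = 10348
Total weight = 19325
Weighted proportion = 10348 / 19325 = 0.53547219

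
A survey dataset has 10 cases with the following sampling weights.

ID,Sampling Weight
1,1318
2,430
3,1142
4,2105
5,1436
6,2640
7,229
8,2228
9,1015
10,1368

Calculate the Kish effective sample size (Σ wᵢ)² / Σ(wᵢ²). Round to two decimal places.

7.86

Σ wᵢ = 1318 + 430 + 1142 + 2105 + 1436 + 2640 + 229 + 2228 + 1015 + 1368 = 13911
Σ wᵢ² = 1737124 + 184900 + 1304164 + 4431025 + 2062096 + 6969600 + 52441 + 4963984 + 1030225 + 1871424 = 24606983
n_eff = 13911² / 24606983 = 193515921 / 24606983 = 7.8642685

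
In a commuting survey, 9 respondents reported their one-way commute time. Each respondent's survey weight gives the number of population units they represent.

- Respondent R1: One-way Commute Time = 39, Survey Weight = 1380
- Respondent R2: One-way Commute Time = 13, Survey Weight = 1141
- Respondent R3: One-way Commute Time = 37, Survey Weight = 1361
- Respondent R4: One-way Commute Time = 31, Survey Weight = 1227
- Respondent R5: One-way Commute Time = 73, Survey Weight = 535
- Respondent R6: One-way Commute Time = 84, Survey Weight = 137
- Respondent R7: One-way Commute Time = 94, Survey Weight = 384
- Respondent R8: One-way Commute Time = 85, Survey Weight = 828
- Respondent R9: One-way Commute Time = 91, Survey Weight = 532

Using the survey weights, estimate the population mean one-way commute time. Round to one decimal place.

Weighted sum = 362498
Sum of weights = 7525
Weighted mean = 362498 / 7525 = 48.172492

48.2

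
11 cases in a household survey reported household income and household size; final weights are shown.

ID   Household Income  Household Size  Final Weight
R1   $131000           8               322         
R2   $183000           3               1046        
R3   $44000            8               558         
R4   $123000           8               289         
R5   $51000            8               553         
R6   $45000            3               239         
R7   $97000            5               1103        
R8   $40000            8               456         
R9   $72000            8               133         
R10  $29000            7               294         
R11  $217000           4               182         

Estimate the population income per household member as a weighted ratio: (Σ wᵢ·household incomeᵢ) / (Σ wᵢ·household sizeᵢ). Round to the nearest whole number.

16822

Σ wᵢ·y = 515484000
Σ wᵢ·x = 8×322 + 3×1046 + 8×558 + 8×289 + 8×553 + 3×239 + 5×1103 + 8×456 + 8×133 + 7×294 + 4×182
  = 2576 + 3138 + 4464 + 2312 + 4424 + 717 + 5515 + 3648 + 1064 + 2058 + 728 = 30644
Ratio = 515484000 / 30644 = 16821.694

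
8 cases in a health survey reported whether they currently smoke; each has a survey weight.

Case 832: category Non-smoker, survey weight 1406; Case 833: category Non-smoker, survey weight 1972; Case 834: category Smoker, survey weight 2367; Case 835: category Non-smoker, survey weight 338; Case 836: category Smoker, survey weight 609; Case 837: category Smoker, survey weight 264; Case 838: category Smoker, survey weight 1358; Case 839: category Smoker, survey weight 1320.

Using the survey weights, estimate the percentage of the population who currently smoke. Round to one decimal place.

Sum of weights for 'Smoker' = 2367 + 609 + 264 + 1358 + 1320 = 5918
Total weight = 1406 + 1972 + 2367 + 338 + 609 + 264 + 1358 + 1320 = 9634
Weighted proportion = 5918 / 9634 = 0.61428275 → 61.428275%

61.4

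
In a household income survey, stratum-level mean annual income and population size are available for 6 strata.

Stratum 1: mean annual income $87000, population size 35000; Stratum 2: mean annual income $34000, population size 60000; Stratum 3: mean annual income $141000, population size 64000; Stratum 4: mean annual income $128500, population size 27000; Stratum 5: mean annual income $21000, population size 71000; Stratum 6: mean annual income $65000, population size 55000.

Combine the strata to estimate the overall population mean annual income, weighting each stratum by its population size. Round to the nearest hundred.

Σ Nₕ·x̄ₕ = 87000×35000 + 34000×60000 + 141000×64000 + 128500×27000 + 21000×71000 + 65000×55000
  = 22644500000
Σ Nₕ = 35000 + 60000 + 64000 + 27000 + 71000 + 55000 = 312000
Overall mean = 22644500000 / 312000 = 72578.526

72600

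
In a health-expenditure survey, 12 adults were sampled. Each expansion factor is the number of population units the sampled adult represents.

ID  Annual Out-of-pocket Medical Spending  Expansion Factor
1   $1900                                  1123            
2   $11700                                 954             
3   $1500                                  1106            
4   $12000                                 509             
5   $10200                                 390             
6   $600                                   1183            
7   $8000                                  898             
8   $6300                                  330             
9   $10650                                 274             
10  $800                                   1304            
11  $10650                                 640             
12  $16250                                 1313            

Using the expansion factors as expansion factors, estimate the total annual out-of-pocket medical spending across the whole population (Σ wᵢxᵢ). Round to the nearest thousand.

67127000

Weighted total = 1900×1123 + 11700×954 + 1500×1106 + 12000×509 + 10200×390 + 600×1183 + 8000×898 + 6300×330 + 10650×274 + 800×1304 + 10650×640 + 16250×1313
  = 2133700 + 11161800 + 1659000 + 6108000 + 3978000 + 709800 + 7184000 + 2079000 + 2918100 + 1043200 + 6816000 + 21336250 = 67126850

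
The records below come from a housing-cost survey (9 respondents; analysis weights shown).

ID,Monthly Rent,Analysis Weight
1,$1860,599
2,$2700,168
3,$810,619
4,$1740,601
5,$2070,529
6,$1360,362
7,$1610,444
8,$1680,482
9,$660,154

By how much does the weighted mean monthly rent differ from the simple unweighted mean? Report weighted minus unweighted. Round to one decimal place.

-11.1

Unweighted sum = 1860 + 2700 + 810 + 1740 + 2070 + 1360 + 1610 + 1680 + 660 = 14490
Unweighted mean = 14490 / 9 = 1610
Weighted sum = 1860×599 + 2700×168 + 810×619 + 1740×601 + 2070×529 + 1360×362 + 1610×444 + 1680×482 + 660×154
  = 1114140 + 453600 + 501390 + 1045740 + 1095030 + 492320 + 714840 + 809760 + 101640 = 6328460
Sum of weights = 599 + 168 + 619 + 601 + 529 + 362 + 444 + 482 + 154 = 3958
Weighted mean = 6328460 / 3958 = 1598.9035
Difference (weighted minus unweighted) = -11.096513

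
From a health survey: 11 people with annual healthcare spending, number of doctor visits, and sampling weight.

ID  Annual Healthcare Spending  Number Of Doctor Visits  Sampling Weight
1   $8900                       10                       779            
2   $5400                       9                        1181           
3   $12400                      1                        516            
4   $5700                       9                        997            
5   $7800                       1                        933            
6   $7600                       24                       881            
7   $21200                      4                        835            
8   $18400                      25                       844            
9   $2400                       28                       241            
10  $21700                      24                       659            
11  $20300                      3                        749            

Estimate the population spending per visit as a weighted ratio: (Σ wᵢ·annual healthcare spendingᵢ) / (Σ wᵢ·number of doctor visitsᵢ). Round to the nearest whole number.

Σ wᵢ·y = 8900×779 + 5400×1181 + 12400×516 + 5700×997 + 7800×933 + 7600×881 + 21200×835 + 18400×844 + 2400×241 + 21700×659 + 20300×749
  = 6933100 + 6377400 + 6398400 + 5682900 + 7277400 + 6695600 + 17702000 + 15529600 + 578400 + 14300300 + 15204700 = 102679800
Σ wᵢ·x = 10×779 + 9×1181 + 1×516 + 9×997 + 1×933 + 24×881 + 4×835 + 25×844 + 28×241 + 24×659 + 3×749
  = 99236
Ratio = 102679800 / 99236 = 1034.7031

1035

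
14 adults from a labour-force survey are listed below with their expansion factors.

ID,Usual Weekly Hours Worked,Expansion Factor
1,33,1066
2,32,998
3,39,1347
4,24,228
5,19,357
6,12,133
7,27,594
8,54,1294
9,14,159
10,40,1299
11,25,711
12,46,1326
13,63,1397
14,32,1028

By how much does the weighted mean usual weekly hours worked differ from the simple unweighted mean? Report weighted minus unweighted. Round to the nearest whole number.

7

Unweighted sum = 460
Unweighted mean = 460 / 14 = 32.857143
Weighted sum = 473276
Sum of weights = 11937
Weighted mean = 473276 / 11937 = 39.647818
Difference (weighted minus unweighted) = 6.7906749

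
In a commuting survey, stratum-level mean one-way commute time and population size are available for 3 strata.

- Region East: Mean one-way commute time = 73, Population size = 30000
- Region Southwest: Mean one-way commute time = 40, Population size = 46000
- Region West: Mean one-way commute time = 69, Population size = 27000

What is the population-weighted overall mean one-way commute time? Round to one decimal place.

57.2

Σ Nₕ·x̄ₕ = 73×30000 + 40×46000 + 69×27000
  = 2190000 + 1840000 + 1863000 = 5893000
Σ Nₕ = 103000
Overall mean = 5893000 / 103000 = 57.213592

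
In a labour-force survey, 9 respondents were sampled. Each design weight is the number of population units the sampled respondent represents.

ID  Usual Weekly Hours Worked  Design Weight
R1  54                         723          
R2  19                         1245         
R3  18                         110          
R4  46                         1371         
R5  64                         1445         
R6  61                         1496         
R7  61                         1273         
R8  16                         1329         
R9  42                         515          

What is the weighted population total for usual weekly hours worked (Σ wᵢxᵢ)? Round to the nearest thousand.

432000

Weighted total = 54×723 + 19×1245 + 18×110 + 46×1371 + 64×1445 + 61×1496 + 61×1273 + 16×1329 + 42×515
  = 432026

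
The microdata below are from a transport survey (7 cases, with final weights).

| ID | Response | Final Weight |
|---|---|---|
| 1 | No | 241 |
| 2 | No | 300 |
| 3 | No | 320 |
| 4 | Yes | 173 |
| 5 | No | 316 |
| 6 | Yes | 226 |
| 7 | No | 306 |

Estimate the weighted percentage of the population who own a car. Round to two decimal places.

21.20

Sum of weights for 'Yes' = 173 + 226 = 399
Total weight = 241 + 300 + 320 + 173 + 316 + 226 + 306 = 1882
Weighted proportion = 399 / 1882 = 0.2120085 → 21.20085%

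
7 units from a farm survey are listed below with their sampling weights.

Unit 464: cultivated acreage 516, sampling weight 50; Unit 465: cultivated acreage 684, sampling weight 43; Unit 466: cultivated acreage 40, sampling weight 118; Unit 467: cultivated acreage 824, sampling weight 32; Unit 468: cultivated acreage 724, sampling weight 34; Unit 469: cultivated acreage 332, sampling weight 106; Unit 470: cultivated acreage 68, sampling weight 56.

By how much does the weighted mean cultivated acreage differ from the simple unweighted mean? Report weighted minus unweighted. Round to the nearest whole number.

Unweighted sum = 516 + 684 + 40 + 824 + 724 + 332 + 68 = 3188
Unweighted mean = 3188 / 7 = 455.42857
Weighted sum = 149916
Sum of weights = 50 + 43 + 118 + 32 + 34 + 106 + 56 = 439
Weighted mean = 149916 / 439 = 341.49431
Difference (weighted minus unweighted) = -113.93427

-114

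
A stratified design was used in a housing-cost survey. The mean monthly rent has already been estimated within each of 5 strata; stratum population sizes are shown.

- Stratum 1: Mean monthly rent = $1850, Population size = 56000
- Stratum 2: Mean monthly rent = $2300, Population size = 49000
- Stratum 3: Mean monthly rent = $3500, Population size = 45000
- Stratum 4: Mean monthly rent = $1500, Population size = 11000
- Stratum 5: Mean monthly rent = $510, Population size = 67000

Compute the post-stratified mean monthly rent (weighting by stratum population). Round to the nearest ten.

1860

Σ Nₕ·x̄ₕ = 1850×56000 + 2300×49000 + 3500×45000 + 1500×11000 + 510×67000
  = 103600000 + 112700000 + 157500000 + 16500000 + 34170000 = 424470000
Σ Nₕ = 56000 + 49000 + 45000 + 11000 + 67000 = 228000
Overall mean = 424470000 / 228000 = 1861.7105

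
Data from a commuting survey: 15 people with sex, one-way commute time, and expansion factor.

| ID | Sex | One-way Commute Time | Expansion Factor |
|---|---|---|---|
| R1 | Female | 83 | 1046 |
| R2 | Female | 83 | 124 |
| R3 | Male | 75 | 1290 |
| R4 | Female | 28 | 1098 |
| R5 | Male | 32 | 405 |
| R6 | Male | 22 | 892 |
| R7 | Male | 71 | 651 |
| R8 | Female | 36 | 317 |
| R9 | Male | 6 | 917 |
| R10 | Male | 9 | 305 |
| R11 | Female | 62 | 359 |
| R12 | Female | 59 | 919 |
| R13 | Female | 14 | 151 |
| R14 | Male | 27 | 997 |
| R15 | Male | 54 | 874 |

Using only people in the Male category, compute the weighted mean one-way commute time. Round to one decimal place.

Male rows: R3, R5, R6, R7, R9, R10, R14, R15
Weighted sum = 75×1290 + 32×405 + 22×892 + 71×651 + 6×917 + 9×305 + 27×997 + 54×874
  = 257917
Sum of weights = 1290 + 405 + 892 + 651 + 917 + 305 + 997 + 874 = 6331
Weighted mean = 257917 / 6331 = 40.738746

40.7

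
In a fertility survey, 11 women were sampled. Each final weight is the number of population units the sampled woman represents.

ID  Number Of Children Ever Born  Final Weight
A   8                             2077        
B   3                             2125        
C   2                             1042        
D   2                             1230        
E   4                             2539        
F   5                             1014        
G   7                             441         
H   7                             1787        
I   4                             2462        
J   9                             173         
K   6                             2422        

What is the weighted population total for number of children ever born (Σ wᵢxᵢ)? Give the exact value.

84294

Weighted total = 8×2077 + 3×2125 + 2×1042 + 2×1230 + 4×2539 + 5×1014 + 7×441 + 7×1787 + 4×2462 + 9×173 + 6×2422
  = 16616 + 6375 + 2084 + 2460 + 10156 + 5070 + 3087 + 12509 + 9848 + 1557 + 14532 = 84294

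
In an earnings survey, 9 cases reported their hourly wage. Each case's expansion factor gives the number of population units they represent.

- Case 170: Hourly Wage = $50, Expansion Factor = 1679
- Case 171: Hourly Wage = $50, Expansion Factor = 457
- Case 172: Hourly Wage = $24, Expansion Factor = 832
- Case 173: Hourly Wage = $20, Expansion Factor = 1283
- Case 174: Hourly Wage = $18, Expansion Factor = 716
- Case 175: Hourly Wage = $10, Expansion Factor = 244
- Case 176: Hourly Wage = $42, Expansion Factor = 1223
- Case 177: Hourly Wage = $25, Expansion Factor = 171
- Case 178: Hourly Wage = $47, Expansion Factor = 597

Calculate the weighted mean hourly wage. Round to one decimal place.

34.9

Weighted sum = 50×1679 + 50×457 + 24×832 + 20×1283 + 18×716 + 10×244 + 42×1223 + 25×171 + 47×597
  = 83950 + 22850 + 19968 + 25660 + 12888 + 2440 + 51366 + 4275 + 28059 = 251456
Sum of weights = 1679 + 457 + 832 + 1283 + 716 + 244 + 1223 + 171 + 597 = 7202
Weighted mean = 251456 / 7202 = 34.914746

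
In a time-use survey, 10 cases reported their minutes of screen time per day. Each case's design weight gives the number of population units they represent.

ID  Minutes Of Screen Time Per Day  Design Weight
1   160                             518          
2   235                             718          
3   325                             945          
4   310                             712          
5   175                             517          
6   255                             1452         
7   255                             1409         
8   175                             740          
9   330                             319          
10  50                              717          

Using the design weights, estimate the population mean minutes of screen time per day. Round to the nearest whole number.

232

Weighted sum = 160×518 + 235×718 + 325×945 + 310×712 + 175×517 + 255×1452 + 255×1409 + 175×740 + 330×319 + 50×717
  = 1870105
Sum of weights = 518 + 718 + 945 + 712 + 517 + 1452 + 1409 + 740 + 319 + 717 = 8047
Weighted mean = 1870105 / 8047 = 232.39779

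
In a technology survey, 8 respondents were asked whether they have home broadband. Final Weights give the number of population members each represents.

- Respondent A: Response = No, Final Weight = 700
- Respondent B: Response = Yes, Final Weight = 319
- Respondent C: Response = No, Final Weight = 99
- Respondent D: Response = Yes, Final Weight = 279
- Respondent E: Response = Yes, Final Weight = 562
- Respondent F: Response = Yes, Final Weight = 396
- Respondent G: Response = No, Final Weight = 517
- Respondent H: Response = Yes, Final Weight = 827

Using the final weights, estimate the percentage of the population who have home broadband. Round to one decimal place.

Sum of weights for 'Yes' = 319 + 279 + 562 + 396 + 827 = 2383
Total weight = 700 + 319 + 99 + 279 + 562 + 396 + 517 + 827 = 3699
Weighted proportion = 2383 / 3699 = 0.64422817 → 64.422817%

64.4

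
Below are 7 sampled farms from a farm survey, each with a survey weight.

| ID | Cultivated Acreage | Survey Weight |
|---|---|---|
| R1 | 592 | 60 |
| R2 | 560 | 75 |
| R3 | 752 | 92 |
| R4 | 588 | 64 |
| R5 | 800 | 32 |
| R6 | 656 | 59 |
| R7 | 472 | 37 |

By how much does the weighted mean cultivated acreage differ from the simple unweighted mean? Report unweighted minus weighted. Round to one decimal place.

-3.7

Unweighted sum = 592 + 560 + 752 + 588 + 800 + 656 + 472 = 4420
Unweighted mean = 4420 / 7 = 631.42857
Weighted sum = 592×60 + 560×75 + 752×92 + 588×64 + 800×32 + 656×59 + 472×37
  = 35520 + 42000 + 69184 + 37632 + 25600 + 38704 + 17464 = 266104
Sum of weights = 60 + 75 + 92 + 64 + 32 + 59 + 37 = 419
Weighted mean = 266104 / 419 = 635.09308
Difference (unweighted minus weighted) = -3.6645073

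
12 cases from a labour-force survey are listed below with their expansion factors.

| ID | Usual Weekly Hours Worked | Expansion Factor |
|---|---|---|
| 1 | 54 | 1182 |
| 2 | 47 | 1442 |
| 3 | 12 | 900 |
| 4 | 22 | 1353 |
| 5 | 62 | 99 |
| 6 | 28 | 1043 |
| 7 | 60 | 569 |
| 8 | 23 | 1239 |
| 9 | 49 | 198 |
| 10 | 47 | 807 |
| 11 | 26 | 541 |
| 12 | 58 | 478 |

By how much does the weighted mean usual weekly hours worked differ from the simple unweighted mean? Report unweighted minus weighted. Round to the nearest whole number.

Unweighted sum = 54 + 47 + 12 + 22 + 62 + 28 + 60 + 23 + 49 + 47 + 26 + 58 = 488
Unweighted mean = 488 / 12 = 40.666667
Weighted sum = 54×1182 + 47×1442 + 12×900 + 22×1353 + 62×99 + 28×1043 + 60×569 + 23×1239 + 49×198 + 47×807 + 26×541 + 58×478
  = 359568
Sum of weights = 1182 + 1442 + 900 + 1353 + 99 + 1043 + 569 + 1239 + 198 + 807 + 541 + 478 = 9851
Weighted mean = 359568 / 9851 = 36.50066
Difference (unweighted minus weighted) = 4.1660068

4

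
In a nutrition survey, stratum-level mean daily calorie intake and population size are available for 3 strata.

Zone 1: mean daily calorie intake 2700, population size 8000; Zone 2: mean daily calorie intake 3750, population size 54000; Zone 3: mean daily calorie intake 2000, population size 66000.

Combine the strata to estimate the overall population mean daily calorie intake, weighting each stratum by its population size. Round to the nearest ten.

2780

Σ Nₕ·x̄ₕ = 2700×8000 + 3750×54000 + 2000×66000
  = 356100000
Σ Nₕ = 8000 + 54000 + 66000 = 128000
Overall mean = 356100000 / 128000 = 2782.0312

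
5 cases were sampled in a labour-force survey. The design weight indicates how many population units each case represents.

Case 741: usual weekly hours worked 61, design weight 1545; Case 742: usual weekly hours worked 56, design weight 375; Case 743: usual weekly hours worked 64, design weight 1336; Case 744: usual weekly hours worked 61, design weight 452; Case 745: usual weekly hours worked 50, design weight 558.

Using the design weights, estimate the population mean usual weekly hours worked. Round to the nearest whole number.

Weighted sum = 61×1545 + 56×375 + 64×1336 + 61×452 + 50×558
  = 256221
Sum of weights = 1545 + 375 + 1336 + 452 + 558 = 4266
Weighted mean = 256221 / 4266 = 60.061181

60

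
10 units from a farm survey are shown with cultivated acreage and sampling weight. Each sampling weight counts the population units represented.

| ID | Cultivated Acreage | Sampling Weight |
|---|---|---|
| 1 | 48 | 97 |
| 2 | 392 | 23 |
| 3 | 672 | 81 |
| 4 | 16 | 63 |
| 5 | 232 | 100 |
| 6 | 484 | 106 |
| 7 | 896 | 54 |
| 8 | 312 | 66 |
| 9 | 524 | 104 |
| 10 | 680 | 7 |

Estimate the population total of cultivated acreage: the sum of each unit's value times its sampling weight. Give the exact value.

271848

Weighted total = 48×97 + 392×23 + 672×81 + 16×63 + 232×100 + 484×106 + 896×54 + 312×66 + 524×104 + 680×7
  = 4656 + 9016 + 54432 + 1008 + 23200 + 51304 + 48384 + 20592 + 54496 + 4760 = 271848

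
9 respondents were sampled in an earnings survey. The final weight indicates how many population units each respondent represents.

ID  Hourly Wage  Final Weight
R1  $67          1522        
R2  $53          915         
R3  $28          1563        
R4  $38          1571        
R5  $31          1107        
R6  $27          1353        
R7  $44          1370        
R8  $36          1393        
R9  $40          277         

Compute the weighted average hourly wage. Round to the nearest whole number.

Weighted sum = 67×1522 + 53×915 + 28×1563 + 38×1571 + 31×1107 + 27×1353 + 44×1370 + 36×1393 + 40×277
  = 101974 + 48495 + 43764 + 59698 + 34317 + 36531 + 60280 + 50148 + 11080 = 446287
Sum of weights = 1522 + 915 + 1563 + 1571 + 1107 + 1353 + 1370 + 1393 + 277 = 11071
Weighted mean = 446287 / 11071 = 40.311354

40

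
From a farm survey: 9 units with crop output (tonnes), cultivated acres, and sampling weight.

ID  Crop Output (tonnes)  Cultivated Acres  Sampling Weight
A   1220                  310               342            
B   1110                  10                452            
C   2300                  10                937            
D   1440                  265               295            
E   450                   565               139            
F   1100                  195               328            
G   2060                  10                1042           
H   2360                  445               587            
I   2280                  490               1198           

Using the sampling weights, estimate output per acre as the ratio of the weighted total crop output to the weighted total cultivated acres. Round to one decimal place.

Σ wᵢ·y = 1220×342 + 1110×452 + 2300×937 + 1440×295 + 450×139 + 1100×328 + 2060×1042 + 2360×587 + 2280×1198
  = 417240 + 501720 + 2155100 + 424800 + 62550 + 360800 + 2146520 + 1385320 + 2731440 = 10185490
Σ wᵢ·x = 310×342 + 10×452 + 10×937 + 265×295 + 565×139 + 195×328 + 10×1042 + 445×587 + 490×1198
  = 1199235
Ratio = 10185490 / 1199235 = 8.4933228

8.5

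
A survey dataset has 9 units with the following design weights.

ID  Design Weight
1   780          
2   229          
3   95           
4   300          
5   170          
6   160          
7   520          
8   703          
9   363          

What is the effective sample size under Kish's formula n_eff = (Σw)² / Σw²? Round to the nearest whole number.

6

Σ wᵢ = 780 + 229 + 95 + 300 + 170 + 160 + 520 + 703 + 363 = 3320
Σ wᵢ² = 608400 + 52441 + 9025 + 90000 + 28900 + 25600 + 270400 + 494209 + 131769 = 1710744
n_eff = 3320² / 1710744 = 11022400 / 1710744 = 6.4430447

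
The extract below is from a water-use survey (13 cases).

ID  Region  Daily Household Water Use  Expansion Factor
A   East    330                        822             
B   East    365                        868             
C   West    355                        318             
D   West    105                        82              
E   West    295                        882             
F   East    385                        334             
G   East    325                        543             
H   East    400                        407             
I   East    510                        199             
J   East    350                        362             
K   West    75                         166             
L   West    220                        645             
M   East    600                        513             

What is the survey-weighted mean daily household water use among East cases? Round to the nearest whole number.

393

East rows: A, B, F, G, H, I, J, M
Weighted sum = 330×822 + 365×868 + 385×334 + 325×543 + 400×407 + 510×199 + 350×362 + 600×513
  = 271260 + 316820 + 128590 + 176475 + 162800 + 101490 + 126700 + 307800 = 1591935
Sum of weights = 822 + 868 + 334 + 543 + 407 + 199 + 362 + 513 = 4048
Weighted mean = 1591935 / 4048 = 393.26458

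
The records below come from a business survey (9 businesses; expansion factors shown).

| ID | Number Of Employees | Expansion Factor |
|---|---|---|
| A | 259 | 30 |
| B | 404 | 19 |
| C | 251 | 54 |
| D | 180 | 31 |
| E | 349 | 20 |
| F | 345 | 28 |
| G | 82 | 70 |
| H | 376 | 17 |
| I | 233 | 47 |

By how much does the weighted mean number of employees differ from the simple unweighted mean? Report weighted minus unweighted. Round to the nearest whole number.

Unweighted sum = 259 + 404 + 251 + 180 + 349 + 345 + 82 + 376 + 233 = 2479
Unweighted mean = 2479 / 9 = 275.44444
Weighted sum = 259×30 + 404×19 + 251×54 + 180×31 + 349×20 + 345×28 + 82×70 + 376×17 + 233×47
  = 7770 + 7676 + 13554 + 5580 + 6980 + 9660 + 5740 + 6392 + 10951 = 74303
Sum of weights = 30 + 19 + 54 + 31 + 20 + 28 + 70 + 17 + 47 = 316
Weighted mean = 74303 / 316 = 235.13608
Difference (weighted minus unweighted) = -40.308368

-40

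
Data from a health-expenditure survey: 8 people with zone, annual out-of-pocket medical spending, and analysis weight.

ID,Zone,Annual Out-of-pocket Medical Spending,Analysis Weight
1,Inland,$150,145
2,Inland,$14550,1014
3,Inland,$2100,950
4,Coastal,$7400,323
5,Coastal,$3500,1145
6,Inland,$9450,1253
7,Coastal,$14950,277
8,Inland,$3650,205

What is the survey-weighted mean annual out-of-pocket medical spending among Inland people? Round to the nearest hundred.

8200

Inland rows: 1, 2, 3, 6, 8
Weighted sum = 150×145 + 14550×1014 + 2100×950 + 9450×1253 + 3650×205
  = 21750 + 14753700 + 1995000 + 11840850 + 748250 = 29359550
Sum of weights = 145 + 1014 + 950 + 1253 + 205 = 3567
Weighted mean = 29359550 / 3567 = 8230.8803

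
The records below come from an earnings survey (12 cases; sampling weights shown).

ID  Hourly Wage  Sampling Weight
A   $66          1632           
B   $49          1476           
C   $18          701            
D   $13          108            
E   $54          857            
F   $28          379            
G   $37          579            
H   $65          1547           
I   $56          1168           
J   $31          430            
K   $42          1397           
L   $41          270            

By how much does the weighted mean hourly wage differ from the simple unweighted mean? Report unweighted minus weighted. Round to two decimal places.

-7.78

Unweighted sum = 66 + 49 + 18 + 13 + 54 + 28 + 37 + 65 + 56 + 31 + 42 + 41 = 500
Unweighted mean = 500 / 12 = 41.666667
Weighted sum = 521408
Sum of weights = 1632 + 1476 + 701 + 108 + 857 + 379 + 579 + 1547 + 1168 + 430 + 1397 + 270 = 10544
Weighted mean = 521408 / 10544 = 49.450683
Difference (unweighted minus weighted) = -7.7840162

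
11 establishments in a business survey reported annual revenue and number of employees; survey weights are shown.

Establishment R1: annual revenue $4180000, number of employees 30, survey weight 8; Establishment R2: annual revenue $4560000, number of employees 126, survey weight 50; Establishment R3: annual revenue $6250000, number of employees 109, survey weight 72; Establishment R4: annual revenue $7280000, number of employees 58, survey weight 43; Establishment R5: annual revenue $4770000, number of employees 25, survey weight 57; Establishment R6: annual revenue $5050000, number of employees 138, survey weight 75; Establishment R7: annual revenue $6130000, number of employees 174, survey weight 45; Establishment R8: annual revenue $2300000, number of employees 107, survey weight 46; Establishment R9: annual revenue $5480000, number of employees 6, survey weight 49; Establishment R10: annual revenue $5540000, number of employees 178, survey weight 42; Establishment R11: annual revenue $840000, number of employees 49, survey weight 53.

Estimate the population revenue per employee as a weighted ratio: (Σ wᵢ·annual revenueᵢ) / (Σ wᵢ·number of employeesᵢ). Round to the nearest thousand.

50000

Σ wᵢ·y = 4180000×8 + 4560000×50 + 6250000×72 + 7280000×43 + 4770000×57 + 5050000×75 + 6130000×45 + 2300000×46 + 5480000×49 + 5540000×42 + 840000×53
  = 2602490000
Σ wᵢ·x = 51776
Ratio = 2602490000 / 51776 = 50264.408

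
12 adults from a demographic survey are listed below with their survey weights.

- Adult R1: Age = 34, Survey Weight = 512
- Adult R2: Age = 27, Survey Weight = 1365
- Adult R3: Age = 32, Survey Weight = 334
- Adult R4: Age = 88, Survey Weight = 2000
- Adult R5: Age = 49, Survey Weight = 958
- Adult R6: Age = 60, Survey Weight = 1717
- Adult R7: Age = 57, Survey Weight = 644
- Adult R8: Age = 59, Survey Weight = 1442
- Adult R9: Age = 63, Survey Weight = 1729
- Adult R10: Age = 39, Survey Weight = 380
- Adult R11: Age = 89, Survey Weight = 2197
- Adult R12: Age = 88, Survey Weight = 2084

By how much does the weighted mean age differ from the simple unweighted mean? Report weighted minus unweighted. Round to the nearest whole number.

Unweighted sum = 34 + 27 + 32 + 88 + 49 + 60 + 57 + 59 + 63 + 39 + 89 + 88 = 685
Unweighted mean = 685 / 12 = 57.083333
Weighted sum = 34×512 + 27×1365 + 32×334 + 88×2000 + 49×958 + 60×1717 + 57×644 + 59×1442 + 63×1729 + 39×380 + 89×2197 + 88×2084
  = 17408 + 36855 + 10688 + 176000 + 46942 + 103020 + 36708 + 85078 + 108927 + 14820 + 195533 + 183392 = 1015371
Sum of weights = 512 + 1365 + 334 + 2000 + 958 + 1717 + 644 + 1442 + 1729 + 380 + 2197 + 2084 = 15362
Weighted mean = 1015371 / 15362 = 66.096277
Difference (weighted minus unweighted) = 9.0129432

9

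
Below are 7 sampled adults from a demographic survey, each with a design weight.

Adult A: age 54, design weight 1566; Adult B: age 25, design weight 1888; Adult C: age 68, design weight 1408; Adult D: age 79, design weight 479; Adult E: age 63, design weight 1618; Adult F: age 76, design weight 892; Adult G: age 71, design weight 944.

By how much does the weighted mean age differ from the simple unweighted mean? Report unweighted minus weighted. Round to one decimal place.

5.2

Unweighted sum = 54 + 25 + 68 + 79 + 63 + 76 + 71 = 436
Unweighted mean = 436 / 7 = 62.285714
Weighted sum = 54×1566 + 25×1888 + 68×1408 + 79×479 + 63×1618 + 76×892 + 71×944
  = 84564 + 47200 + 95744 + 37841 + 101934 + 67792 + 67024 = 502099
Sum of weights = 1566 + 1888 + 1408 + 479 + 1618 + 892 + 944 = 8795
Weighted mean = 502099 / 8795 = 57.089142
Difference (unweighted minus weighted) = 5.1965727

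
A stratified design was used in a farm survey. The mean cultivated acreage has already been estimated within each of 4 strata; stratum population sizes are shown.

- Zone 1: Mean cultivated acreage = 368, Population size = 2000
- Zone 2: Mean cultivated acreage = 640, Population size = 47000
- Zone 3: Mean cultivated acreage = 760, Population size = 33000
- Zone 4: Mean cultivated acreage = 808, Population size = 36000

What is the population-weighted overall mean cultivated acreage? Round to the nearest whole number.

Σ Nₕ·x̄ₕ = 368×2000 + 640×47000 + 760×33000 + 808×36000
  = 84984000
Σ Nₕ = 118000
Overall mean = 84984000 / 118000 = 720.20339

720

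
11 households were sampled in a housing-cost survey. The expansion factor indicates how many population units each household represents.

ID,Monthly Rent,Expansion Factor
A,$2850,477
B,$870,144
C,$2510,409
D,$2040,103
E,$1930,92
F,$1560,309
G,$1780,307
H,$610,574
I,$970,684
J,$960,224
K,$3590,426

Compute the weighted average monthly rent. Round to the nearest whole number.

Weighted sum = 2850×477 + 870×144 + 2510×409 + 2040×103 + 1930×92 + 1560×309 + 1780×307 + 610×574 + 970×684 + 960×224 + 3590×426
  = 1359450 + 125280 + 1026590 + 210120 + 177560 + 482040 + 546460 + 350140 + 663480 + 215040 + 1529340 = 6685500
Sum of weights = 477 + 144 + 409 + 103 + 92 + 309 + 307 + 574 + 684 + 224 + 426 = 3749
Weighted mean = 6685500 / 3749 = 1783.2755

1783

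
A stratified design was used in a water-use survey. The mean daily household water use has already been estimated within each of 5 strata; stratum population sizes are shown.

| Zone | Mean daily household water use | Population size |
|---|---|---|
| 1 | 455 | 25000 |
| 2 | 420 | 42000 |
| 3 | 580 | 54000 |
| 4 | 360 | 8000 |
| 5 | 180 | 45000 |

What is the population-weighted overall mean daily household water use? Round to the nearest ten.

Σ Nₕ·x̄ₕ = 455×25000 + 420×42000 + 580×54000 + 360×8000 + 180×45000
  = 11375000 + 17640000 + 31320000 + 2880000 + 8100000 = 71315000
Σ Nₕ = 25000 + 42000 + 54000 + 8000 + 45000 = 174000
Overall mean = 71315000 / 174000 = 409.85632

410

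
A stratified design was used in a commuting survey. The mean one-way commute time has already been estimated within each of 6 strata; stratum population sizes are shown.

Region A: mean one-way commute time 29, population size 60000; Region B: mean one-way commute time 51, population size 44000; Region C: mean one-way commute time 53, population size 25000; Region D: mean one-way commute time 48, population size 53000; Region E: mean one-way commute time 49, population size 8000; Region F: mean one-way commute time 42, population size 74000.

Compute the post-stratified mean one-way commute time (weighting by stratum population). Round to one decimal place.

43.0

Σ Nₕ·x̄ₕ = 29×60000 + 51×44000 + 53×25000 + 48×53000 + 49×8000 + 42×74000
  = 1740000 + 2244000 + 1325000 + 2544000 + 392000 + 3108000 = 11353000
Σ Nₕ = 60000 + 44000 + 25000 + 53000 + 8000 + 74000 = 264000
Overall mean = 11353000 / 264000 = 43.003788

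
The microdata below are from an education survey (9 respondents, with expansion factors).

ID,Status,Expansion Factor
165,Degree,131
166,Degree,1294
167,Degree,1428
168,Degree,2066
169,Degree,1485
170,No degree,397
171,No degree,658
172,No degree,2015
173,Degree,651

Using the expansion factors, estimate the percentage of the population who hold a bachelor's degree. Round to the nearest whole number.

70

Sum of weights for 'Degree' = 131 + 1294 + 1428 + 2066 + 1485 + 651 = 7055
Total weight = 131 + 1294 + 1428 + 2066 + 1485 + 397 + 658 + 2015 + 651 = 10125
Weighted proportion = 7055 / 10125 = 0.69679012 → 69.679012%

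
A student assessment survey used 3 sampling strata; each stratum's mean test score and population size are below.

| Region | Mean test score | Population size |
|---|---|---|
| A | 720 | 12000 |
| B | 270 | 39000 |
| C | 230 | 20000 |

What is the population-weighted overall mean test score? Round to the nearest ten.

330

Σ Nₕ·x̄ₕ = 720×12000 + 270×39000 + 230×20000
  = 8640000 + 10530000 + 4600000 = 23770000
Σ Nₕ = 71000
Overall mean = 23770000 / 71000 = 334.78873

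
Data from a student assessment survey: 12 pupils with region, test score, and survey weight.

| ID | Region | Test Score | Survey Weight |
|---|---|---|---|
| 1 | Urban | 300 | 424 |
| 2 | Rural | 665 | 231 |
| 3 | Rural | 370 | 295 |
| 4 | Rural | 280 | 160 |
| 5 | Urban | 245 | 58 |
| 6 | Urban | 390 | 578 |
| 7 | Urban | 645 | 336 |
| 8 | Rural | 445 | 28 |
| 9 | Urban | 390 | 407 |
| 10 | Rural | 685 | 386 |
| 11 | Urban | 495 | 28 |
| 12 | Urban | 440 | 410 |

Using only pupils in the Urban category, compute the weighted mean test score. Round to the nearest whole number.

Urban rows: 1, 5, 6, 7, 9, 11, 12
Weighted sum = 300×424 + 245×58 + 390×578 + 645×336 + 390×407 + 495×28 + 440×410
  = 127200 + 14210 + 225420 + 216720 + 158730 + 13860 + 180400 = 936540
Sum of weights = 424 + 58 + 578 + 336 + 407 + 28 + 410 = 2241
Weighted mean = 936540 / 2241 = 417.91165

418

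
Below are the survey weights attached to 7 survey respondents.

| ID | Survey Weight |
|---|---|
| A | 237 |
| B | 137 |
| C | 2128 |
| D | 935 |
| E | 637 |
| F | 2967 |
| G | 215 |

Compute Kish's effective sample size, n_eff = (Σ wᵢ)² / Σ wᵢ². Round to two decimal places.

Σ wᵢ = 237 + 137 + 2128 + 935 + 637 + 2967 + 215 = 7256
Σ wᵢ² = 56169 + 18769 + 4528384 + 874225 + 405769 + 8803089 + 46225 = 14732630
n_eff = 7256² / 14732630 = 52649536 / 14732630 = 3.5736685

3.57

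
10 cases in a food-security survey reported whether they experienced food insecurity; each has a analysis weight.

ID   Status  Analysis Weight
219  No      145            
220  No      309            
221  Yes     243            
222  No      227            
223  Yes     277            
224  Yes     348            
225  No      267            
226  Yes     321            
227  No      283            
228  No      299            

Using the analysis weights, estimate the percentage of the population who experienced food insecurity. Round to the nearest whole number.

Sum of weights for 'Yes' = 243 + 277 + 348 + 321 = 1189
Total weight = 145 + 309 + 243 + 227 + 277 + 348 + 267 + 321 + 283 + 299 = 2719
Weighted proportion = 1189 / 2719 = 0.43729312 → 43.729312%

44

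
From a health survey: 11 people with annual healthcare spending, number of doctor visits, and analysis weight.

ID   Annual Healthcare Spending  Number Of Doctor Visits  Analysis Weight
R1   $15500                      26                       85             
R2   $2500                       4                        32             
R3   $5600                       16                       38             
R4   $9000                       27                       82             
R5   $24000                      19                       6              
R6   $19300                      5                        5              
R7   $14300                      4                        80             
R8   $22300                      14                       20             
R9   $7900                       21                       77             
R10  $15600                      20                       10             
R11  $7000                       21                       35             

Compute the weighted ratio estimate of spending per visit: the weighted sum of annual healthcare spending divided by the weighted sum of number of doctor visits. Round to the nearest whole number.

Σ wᵢ·y = 15500×85 + 2500×32 + 5600×38 + 9000×82 + 24000×6 + 19300×5 + 14300×80 + 22300×20 + 7900×77 + 15600×10 + 7000×35
  = 1317500 + 80000 + 212800 + 738000 + 144000 + 96500 + 1144000 + 446000 + 608300 + 156000 + 245000 = 5188100
Σ wᵢ·x = 26×85 + 4×32 + 16×38 + 27×82 + 19×6 + 5×5 + 4×80 + 14×20 + 21×77 + 20×10 + 21×35
  = 8451
Ratio = 5188100 / 8451 = 613.90368

614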